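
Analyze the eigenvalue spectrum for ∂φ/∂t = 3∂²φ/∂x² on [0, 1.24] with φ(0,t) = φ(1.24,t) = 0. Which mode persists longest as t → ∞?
Eigenvalues: λₙ = 3n²π²/1.24².
First three modes:
  n=1: λ₁ = 3π²/1.24² ≈ 19.257
  n=2: λ₂ = 12π²/1.24² ≈ 77.026 (4× faster decay)
  n=3: λ₃ = 27π²/1.24² ≈ 173.309 (9× faster decay)
As t → ∞, higher modes decay exponentially faster. The n=1 mode dominates: φ ~ c₁ sin(πx/1.24) e^{-λ₁t}.
Decay rate: λ₁ = 3π²/1.24² ≈ 19.257.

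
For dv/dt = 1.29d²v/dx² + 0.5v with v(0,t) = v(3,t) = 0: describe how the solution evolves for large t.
v → 0. Diffusion dominates reaction (r=0.5 < κπ²/L²≈1.41); solution decays.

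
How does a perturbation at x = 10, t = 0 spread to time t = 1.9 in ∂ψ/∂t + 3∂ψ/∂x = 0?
At x = 15.7. The characteristic carries data from (10, 0) to (15.7, 1.9).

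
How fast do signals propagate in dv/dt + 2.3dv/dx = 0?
Speed = 2.3. Information travels along x - 2.3t = const (rightward).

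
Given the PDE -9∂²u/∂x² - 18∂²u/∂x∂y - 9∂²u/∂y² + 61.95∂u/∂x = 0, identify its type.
The second-order coefficients are A = -9, B = -18, C = -9. Since B² - 4AC = 0 = 0, this is a parabolic PDE.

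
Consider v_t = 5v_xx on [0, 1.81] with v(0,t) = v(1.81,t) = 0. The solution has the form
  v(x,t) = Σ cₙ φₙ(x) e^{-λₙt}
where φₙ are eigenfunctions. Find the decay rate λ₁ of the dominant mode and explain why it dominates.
Eigenvalues: λₙ = 5n²π²/1.81².
First three modes:
  n=1: λ₁ = 5π²/1.81² ≈ 15.063
  n=2: λ₂ = 20π²/1.81² ≈ 60.252 (4× faster decay)
  n=3: λ₃ = 45π²/1.81² ≈ 135.567 (9× faster decay)
As t → ∞, higher modes decay exponentially faster. The n=1 mode dominates: v ~ c₁ sin(πx/1.81) e^{-λ₁t}.
Decay rate: λ₁ = 5π²/1.81² ≈ 15.063.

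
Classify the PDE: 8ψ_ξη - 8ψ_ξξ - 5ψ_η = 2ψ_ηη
Rewriting in standard form: -8ψ_ξξ + 8ψ_ξη - 2ψ_ηη - 5ψ_η = 0. A = -8, B = 8, C = -2. Discriminant B² - 4AC = 0. Since 0 = 0, parabolic.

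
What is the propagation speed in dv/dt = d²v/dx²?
Infinite. The heat equation is parabolic, not hyperbolic, so disturbances propagate instantly.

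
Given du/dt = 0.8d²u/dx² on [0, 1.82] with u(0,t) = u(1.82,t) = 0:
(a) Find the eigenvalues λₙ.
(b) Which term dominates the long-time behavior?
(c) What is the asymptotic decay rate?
Eigenvalues: λₙ = 0.8n²π²/1.82².
First three modes:
  n=1: λ₁ = 0.8π²/1.82² ≈ 2.384
  n=2: λ₂ = 3.2π²/1.82² ≈ 9.535 (4× faster decay)
  n=3: λ₃ = 7.2π²/1.82² ≈ 21.453 (9× faster decay)
As t → ∞, higher modes decay exponentially faster. The n=1 mode dominates: u ~ c₁ sin(πx/1.82) e^{-λ₁t}.
Decay rate: λ₁ = 0.8π²/1.82² ≈ 2.384.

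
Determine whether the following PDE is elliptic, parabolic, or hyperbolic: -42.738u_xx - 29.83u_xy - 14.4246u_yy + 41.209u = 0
Coefficients: A = -42.738, B = -29.83, C = -14.4246. B² - 4AC = -1576.0853192, which is negative, so the equation is elliptic.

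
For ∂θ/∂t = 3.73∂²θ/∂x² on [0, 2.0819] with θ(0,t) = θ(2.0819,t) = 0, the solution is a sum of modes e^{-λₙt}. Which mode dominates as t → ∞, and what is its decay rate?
Eigenvalues: λₙ = 3.73n²π²/2.0819².
First three modes:
  n=1: λ₁ = 3.73π²/2.0819² ≈ 8.494
  n=2: λ₂ = 14.92π²/2.0819² ≈ 33.974 (4× faster decay)
  n=3: λ₃ = 33.57π²/2.0819² ≈ 76.442 (9× faster decay)
As t → ∞, higher modes decay exponentially faster. The n=1 mode dominates: θ ~ c₁ sin(πx/2.0819) e^{-λ₁t}.
Decay rate: λ₁ = 3.73π²/2.0819² ≈ 8.494.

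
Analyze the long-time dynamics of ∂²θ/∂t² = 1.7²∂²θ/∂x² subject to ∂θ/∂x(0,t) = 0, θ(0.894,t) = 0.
Long-time behavior: θ oscillates (no decay). Energy is conserved; the solution oscillates indefinitely as standing waves.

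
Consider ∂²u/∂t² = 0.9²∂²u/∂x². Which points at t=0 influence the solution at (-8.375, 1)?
Domain of dependence: [-9.275, -7.475]. Signals travel at speed 0.9, so data within |x - -8.375| ≤ 0.9·1 = 0.9 can reach the point.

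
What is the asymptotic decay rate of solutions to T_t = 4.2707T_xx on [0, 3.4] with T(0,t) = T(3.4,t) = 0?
Eigenvalues: λₙ = 4.2707n²π²/3.4².
First three modes:
  n=1: λ₁ = 4.2707π²/3.4² ≈ 3.646
  n=2: λ₂ = 17.0828π²/3.4² ≈ 14.585 (4× faster decay)
  n=3: λ₃ = 38.4363π²/3.4² ≈ 32.816 (9× faster decay)
As t → ∞, higher modes decay exponentially faster. The n=1 mode dominates: T ~ c₁ sin(πx/3.4) e^{-λ₁t}.
Decay rate: λ₁ = 4.2707π²/3.4² ≈ 3.646.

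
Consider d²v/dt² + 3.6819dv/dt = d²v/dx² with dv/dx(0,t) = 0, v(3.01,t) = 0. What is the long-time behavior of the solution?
As t → ∞, v → 0. Damping (γ=3.6819) dissipates energy; oscillations decay exponentially.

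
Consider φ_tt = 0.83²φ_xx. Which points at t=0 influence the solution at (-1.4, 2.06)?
Domain of dependence: [-3.1098, 0.3098]. Signals travel at speed 0.83, so data within |x - -1.4| ≤ 0.83·2.06 = 1.7098 can reach the point.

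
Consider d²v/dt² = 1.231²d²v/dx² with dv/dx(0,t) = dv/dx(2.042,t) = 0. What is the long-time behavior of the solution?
As t → ∞, v oscillates about a mean that drifts linearly in t (generically unbounded; no decay). There is no damping, so the nonconstant modes persist as standing waves (energy conserved, no decay). But with Neumann conditions at both ends the constant mode has eigenvalue 0: the spatial mean M(t) of v satisfies M'' = 0, so M(t) = M(0) + M'(0)·t. Unless the initial velocity has zero mean (∫v_t(x,0)dx = 0), the solution grows linearly in t (unbounded, though not exponentially); if it does have zero mean, the solution stays bounded and simply oscillates.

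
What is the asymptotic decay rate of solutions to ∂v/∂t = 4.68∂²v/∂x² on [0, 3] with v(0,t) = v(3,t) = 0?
Eigenvalues: λₙ = 4.68n²π²/3².
First three modes:
  n=1: λ₁ = 4.68π²/3² ≈ 5.132
  n=2: λ₂ = 18.72π²/3² ≈ 20.529 (4× faster decay)
  n=3: λ₃ = 42.12π²/3² ≈ 46.19 (9× faster decay)
As t → ∞, higher modes decay exponentially faster. The n=1 mode dominates: v ~ c₁ sin(πx/3) e^{-λ₁t}.
Decay rate: λ₁ = 4.68π²/3² ≈ 5.132.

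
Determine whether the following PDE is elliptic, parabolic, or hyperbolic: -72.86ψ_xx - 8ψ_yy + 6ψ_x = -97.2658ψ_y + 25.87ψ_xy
Rewriting in standard form: -72.86ψ_xx - 25.87ψ_xy - 8ψ_yy + 6ψ_x + 97.2658ψ_y = 0. Coefficients: A = -72.86, B = -25.87, C = -8. B² - 4AC = -1662.2631, which is negative, so the equation is elliptic.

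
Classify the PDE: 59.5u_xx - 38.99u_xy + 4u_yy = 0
A = 59.5, B = -38.99, C = 4. Discriminant B² - 4AC = 568.2201. Since 568.2201 > 0, hyperbolic.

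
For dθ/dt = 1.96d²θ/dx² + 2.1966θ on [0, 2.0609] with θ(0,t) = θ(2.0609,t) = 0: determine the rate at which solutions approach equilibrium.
Eigenvalues: λₙ = 1.96n²π²/2.0609² - 2.1966.
First three modes:
  n=1: λ₁ = 1.96π²/2.0609² - 2.1966 ≈ 2.358
  n=2: λ₂ = 7.84π²/2.0609² - 2.1966 ≈ 16.021
  n=3: λ₃ = 17.64π²/2.0609² - 2.1966 ≈ 38.794
Since 1.96π²/2.0609² ≈ 4.555 > 2.1966, all λₙ > 0.
The n=1 mode decays slowest → dominates as t → ∞.
Asymptotic: θ ~ c₁ sin(πx/2.0609) e^{-λ₁t} with decay rate λ₁ ≈ 2.358.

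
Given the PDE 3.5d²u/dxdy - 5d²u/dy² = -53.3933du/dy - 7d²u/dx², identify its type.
Rewriting in standard form: 7d²u/dx² + 3.5d²u/dxdy - 5d²u/dy² + 53.3933du/dy = 0. The second-order coefficients are A = 7, B = 3.5, C = -5. Since B² - 4AC = 152.25 > 0, this is a hyperbolic PDE.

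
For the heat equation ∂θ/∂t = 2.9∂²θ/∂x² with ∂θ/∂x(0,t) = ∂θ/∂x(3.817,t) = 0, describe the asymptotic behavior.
θ → constant (steady state). Heat is conserved (no flux at boundaries); solution approaches the spatial average.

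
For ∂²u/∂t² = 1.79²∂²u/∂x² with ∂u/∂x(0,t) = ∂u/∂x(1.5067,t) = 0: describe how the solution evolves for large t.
u oscillates about a mean that drifts linearly in t (generically unbounded; no decay). There is no damping, so the nonconstant modes persist as standing waves (energy conserved, no decay). But with Neumann conditions at both ends the constant mode has eigenvalue 0: the spatial mean M(t) of u satisfies M'' = 0, so M(t) = M(0) + M'(0)·t. Unless the initial velocity has zero mean (∫u_t(x,0)dx = 0), the solution grows linearly in t (unbounded, though not exponentially); if it does have zero mean, the solution stays bounded and simply oscillates.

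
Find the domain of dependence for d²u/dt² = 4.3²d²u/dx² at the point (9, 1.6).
Domain of dependence: [2.12, 15.88]. Signals travel at speed 4.3, so data within |x - 9| ≤ 4.3·1.6 = 6.88 can reach the point.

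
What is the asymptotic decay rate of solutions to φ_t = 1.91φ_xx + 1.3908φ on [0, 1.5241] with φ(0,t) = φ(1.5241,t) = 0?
Eigenvalues: λₙ = 1.91n²π²/1.5241² - 1.3908.
First three modes:
  n=1: λ₁ = 1.91π²/1.5241² - 1.3908 ≈ 6.725
  n=2: λ₂ = 7.64π²/1.5241² - 1.3908 ≈ 31.071
  n=3: λ₃ = 17.19π²/1.5241² - 1.3908 ≈ 71.647
Since 1.91π²/1.5241² ≈ 8.115 > 1.3908, all λₙ > 0.
The n=1 mode decays slowest → dominates as t → ∞.
Asymptotic: φ ~ c₁ sin(πx/1.5241) e^{-λ₁t} with decay rate λ₁ ≈ 6.725.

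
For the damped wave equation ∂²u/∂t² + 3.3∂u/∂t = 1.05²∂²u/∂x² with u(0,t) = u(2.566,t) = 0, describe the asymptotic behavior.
u → 0. Damping (γ=3.3) dissipates energy; oscillations decay exponentially.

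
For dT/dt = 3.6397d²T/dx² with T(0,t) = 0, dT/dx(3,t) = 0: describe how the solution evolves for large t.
T → 0. Heat escapes through the Dirichlet boundary.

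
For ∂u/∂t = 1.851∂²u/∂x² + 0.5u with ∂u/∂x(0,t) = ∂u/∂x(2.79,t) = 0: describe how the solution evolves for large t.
u grows unboundedly. With Neumann BCs the constant mode has diffusion eigenvalue 0, so any r > 0 makes it grow like e^(0.5t); solution grows exponentially.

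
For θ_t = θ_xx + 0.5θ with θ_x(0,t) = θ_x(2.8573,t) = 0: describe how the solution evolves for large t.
θ grows unboundedly. With Neumann BCs the constant mode has diffusion eigenvalue 0, so any r > 0 makes it grow like e^(0.5t); solution grows exponentially.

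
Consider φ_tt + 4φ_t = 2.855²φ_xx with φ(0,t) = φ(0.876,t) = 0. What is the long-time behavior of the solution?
As t → ∞, φ → 0. Damping (γ=4) dissipates energy; oscillations decay exponentially.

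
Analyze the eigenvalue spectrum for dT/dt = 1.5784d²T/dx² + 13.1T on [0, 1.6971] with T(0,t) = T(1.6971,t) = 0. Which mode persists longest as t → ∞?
Eigenvalues: λₙ = 1.5784n²π²/1.6971² - 13.1.
First three modes:
  n=1: λ₁ = 1.5784π²/1.6971² - 13.1 ≈ -7.691
  n=2: λ₂ = 6.3136π²/1.6971² - 13.1 ≈ 8.535
  n=3: λ₃ = 14.2056π²/1.6971² - 13.1 ≈ 35.579
Since 1.5784π²/1.6971² ≈ 5.409 < 13.1, λ₁ < 0.
The n=1 mode grows fastest (−λₙ is largest for n=1) → dominates.
Asymptotic: T ~ c₁ sin(πx/1.6971) e^{7.691t} (exponential growth at rate −λ₁ ≈ 7.691).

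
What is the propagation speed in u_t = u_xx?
Infinite. The heat equation is parabolic, not hyperbolic, so disturbances propagate instantly.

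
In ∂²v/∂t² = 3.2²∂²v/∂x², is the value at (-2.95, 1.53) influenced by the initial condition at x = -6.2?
Yes. The domain of dependence is [-7.846, 1.946], and -6.2 ∈ [-7.846, 1.946].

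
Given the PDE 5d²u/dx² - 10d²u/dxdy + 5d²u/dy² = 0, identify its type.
The second-order coefficients are A = 5, B = -10, C = 5. Since B² - 4AC = 0 = 0, this is a parabolic PDE.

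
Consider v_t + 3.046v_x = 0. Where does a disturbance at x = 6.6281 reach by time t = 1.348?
At x = 10.734108. The characteristic carries data from (6.6281, 0) to (10.734108, 1.348).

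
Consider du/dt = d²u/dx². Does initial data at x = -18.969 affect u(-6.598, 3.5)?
Yes, for any finite x. The heat equation has infinite propagation speed, so all initial data affects all points at any t > 0.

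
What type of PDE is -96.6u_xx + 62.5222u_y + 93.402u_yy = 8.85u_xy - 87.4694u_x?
Rewriting in standard form: -96.6u_xx - 8.85u_xy + 93.402u_yy + 87.4694u_x + 62.5222u_y = 0. With A = -96.6, B = -8.85, C = 93.402, the discriminant is 36168.8553. This is a hyperbolic PDE.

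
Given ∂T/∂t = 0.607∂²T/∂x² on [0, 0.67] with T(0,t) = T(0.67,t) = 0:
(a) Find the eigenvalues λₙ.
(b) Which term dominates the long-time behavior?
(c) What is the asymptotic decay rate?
Eigenvalues: λₙ = 0.607n²π²/0.67².
First three modes:
  n=1: λ₁ = 0.607π²/0.67² ≈ 13.346
  n=2: λ₂ = 2.428π²/0.67² ≈ 53.382 (4× faster decay)
  n=3: λ₃ = 5.463π²/0.67² ≈ 120.111 (9× faster decay)
As t → ∞, higher modes decay exponentially faster. The n=1 mode dominates: T ~ c₁ sin(πx/0.67) e^{-λ₁t}.
Decay rate: λ₁ = 0.607π²/0.67² ≈ 13.346.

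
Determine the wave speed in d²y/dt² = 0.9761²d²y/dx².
Speed = 0.9761. Information travels along characteristics x = x₀ ± 0.9761t.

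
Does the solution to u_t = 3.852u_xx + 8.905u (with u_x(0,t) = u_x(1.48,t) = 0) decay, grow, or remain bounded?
u grows unboundedly. With Neumann BCs the constant mode has diffusion eigenvalue 0, so any r > 0 makes it grow like e^(8.905t); solution grows exponentially.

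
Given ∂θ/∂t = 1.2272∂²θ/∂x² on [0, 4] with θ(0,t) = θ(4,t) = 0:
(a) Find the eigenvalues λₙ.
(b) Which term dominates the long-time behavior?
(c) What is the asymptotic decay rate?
Eigenvalues: λₙ = 1.2272n²π²/4².
First three modes:
  n=1: λ₁ = 1.2272π²/4² ≈ 0.757
  n=2: λ₂ = 4.9088π²/4² ≈ 3.028 (4× faster decay)
  n=3: λ₃ = 11.0448π²/4² ≈ 6.813 (9× faster decay)
As t → ∞, higher modes decay exponentially faster. The n=1 mode dominates: θ ~ c₁ sin(πx/4) e^{-λ₁t}.
Decay rate: λ₁ = 1.2272π²/4² ≈ 0.757.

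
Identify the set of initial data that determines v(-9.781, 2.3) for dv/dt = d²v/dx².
The entire real line. The heat equation has infinite propagation speed: any initial disturbance instantly affects all points (though exponentially small far away).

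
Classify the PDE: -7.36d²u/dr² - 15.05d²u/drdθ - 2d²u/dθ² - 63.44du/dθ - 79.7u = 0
A = -7.36, B = -15.05, C = -2. Discriminant B² - 4AC = 167.6225. Since 167.6225 > 0, hyperbolic.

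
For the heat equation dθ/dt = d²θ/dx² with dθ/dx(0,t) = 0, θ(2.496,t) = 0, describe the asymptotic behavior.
θ → 0. Heat escapes through the Dirichlet boundary.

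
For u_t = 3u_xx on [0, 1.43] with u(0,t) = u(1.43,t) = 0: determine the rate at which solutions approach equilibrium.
Eigenvalues: λₙ = 3n²π²/1.43².
First three modes:
  n=1: λ₁ = 3π²/1.43² ≈ 14.479
  n=2: λ₂ = 12π²/1.43² ≈ 57.917 (4× faster decay)
  n=3: λ₃ = 27π²/1.43² ≈ 130.314 (9× faster decay)
As t → ∞, higher modes decay exponentially faster. The n=1 mode dominates: u ~ c₁ sin(πx/1.43) e^{-λ₁t}.
Decay rate: λ₁ = 3π²/1.43² ≈ 14.479.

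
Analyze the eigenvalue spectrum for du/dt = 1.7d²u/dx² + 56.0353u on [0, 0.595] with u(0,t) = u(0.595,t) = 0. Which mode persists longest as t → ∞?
Eigenvalues: λₙ = 1.7n²π²/0.595² - 56.0353.
First three modes:
  n=1: λ₁ = 1.7π²/0.595² - 56.0353 ≈ -8.642
  n=2: λ₂ = 6.8π²/0.595² - 56.0353 ≈ 133.537
  n=3: λ₃ = 15.3π²/0.595² - 56.0353 ≈ 370.502
Since 1.7π²/0.595² ≈ 47.393 < 56.0353, λ₁ < 0.
The n=1 mode grows fastest (−λₙ is largest for n=1) → dominates.
Asymptotic: u ~ c₁ sin(πx/0.595) e^{8.642t} (exponential growth at rate −λ₁ ≈ 8.642).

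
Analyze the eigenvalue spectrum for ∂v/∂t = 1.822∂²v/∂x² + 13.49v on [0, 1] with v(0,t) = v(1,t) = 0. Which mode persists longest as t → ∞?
Eigenvalues: λₙ = 1.822n²π²/1² - 13.49.
First three modes:
  n=1: λ₁ = 1.822π² - 13.49 ≈ 4.492
  n=2: λ₂ = 7.288π² - 13.49 ≈ 58.44
  n=3: λ₃ = 16.398π² - 13.49 ≈ 148.352
Since 1.822π² ≈ 17.982 > 13.49, all λₙ > 0.
The n=1 mode decays slowest → dominates as t → ∞.
Asymptotic: v ~ c₁ sin(πx/1) e^{-λ₁t} with decay rate λ₁ ≈ 4.492.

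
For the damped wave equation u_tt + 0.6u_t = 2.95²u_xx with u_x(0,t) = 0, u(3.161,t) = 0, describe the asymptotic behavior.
u → 0. Damping (γ=0.6) dissipates energy; oscillations decay exponentially.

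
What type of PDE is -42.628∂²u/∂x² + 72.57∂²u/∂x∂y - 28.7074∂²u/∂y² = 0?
With A = -42.628, B = 72.57, C = -28.7074, the discriminant is 371.4487112. This is a hyperbolic PDE.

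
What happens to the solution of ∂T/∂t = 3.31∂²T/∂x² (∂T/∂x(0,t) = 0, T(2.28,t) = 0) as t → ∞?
T → 0. Heat escapes through the Dirichlet boundary.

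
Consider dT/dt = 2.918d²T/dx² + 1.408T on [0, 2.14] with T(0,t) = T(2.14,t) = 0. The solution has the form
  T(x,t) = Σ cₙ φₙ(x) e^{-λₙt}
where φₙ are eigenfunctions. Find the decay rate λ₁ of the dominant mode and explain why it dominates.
Eigenvalues: λₙ = 2.918n²π²/2.14² - 1.408.
First three modes:
  n=1: λ₁ = 2.918π²/2.14² - 1.408 ≈ 4.881
  n=2: λ₂ = 11.672π²/2.14² - 1.408 ≈ 23.747
  n=3: λ₃ = 26.262π²/2.14² - 1.408 ≈ 55.19
Since 2.918π²/2.14² ≈ 6.289 > 1.408, all λₙ > 0.
The n=1 mode decays slowest → dominates as t → ∞.
Asymptotic: T ~ c₁ sin(πx/2.14) e^{-λ₁t} with decay rate λ₁ ≈ 4.881.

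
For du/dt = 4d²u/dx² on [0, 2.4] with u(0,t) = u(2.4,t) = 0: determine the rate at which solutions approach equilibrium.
Eigenvalues: λₙ = 4n²π²/2.4².
First three modes:
  n=1: λ₁ = 4π²/2.4² ≈ 6.854
  n=2: λ₂ = 16π²/2.4² ≈ 27.416 (4× faster decay)
  n=3: λ₃ = 36π²/2.4² ≈ 61.685 (9× faster decay)
As t → ∞, higher modes decay exponentially faster. The n=1 mode dominates: u ~ c₁ sin(πx/2.4) e^{-λ₁t}.
Decay rate: λ₁ = 4π²/2.4² ≈ 6.854.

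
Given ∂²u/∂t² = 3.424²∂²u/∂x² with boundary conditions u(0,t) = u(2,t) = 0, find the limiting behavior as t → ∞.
u oscillates (no decay). Energy is conserved; the solution oscillates indefinitely as standing waves.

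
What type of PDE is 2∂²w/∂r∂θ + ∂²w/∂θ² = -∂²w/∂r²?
Rewriting in standard form: ∂²w/∂r² + 2∂²w/∂r∂θ + ∂²w/∂θ² = 0. With A = 1, B = 2, C = 1, the discriminant is 0. This is a parabolic PDE.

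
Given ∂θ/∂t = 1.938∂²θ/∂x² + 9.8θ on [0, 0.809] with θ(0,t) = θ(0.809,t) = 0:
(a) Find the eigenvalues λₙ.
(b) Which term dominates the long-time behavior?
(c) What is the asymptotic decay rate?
Eigenvalues: λₙ = 1.938n²π²/0.809² - 9.8.
First three modes:
  n=1: λ₁ = 1.938π²/0.809² - 9.8 ≈ 19.425
  n=2: λ₂ = 7.752π²/0.809² - 9.8 ≈ 107.101
  n=3: λ₃ = 17.442π²/0.809² - 9.8 ≈ 253.226
Since 1.938π²/0.809² ≈ 29.225 > 9.8, all λₙ > 0.
The n=1 mode decays slowest → dominates as t → ∞.
Asymptotic: θ ~ c₁ sin(πx/0.809) e^{-λ₁t} with decay rate λ₁ ≈ 19.425.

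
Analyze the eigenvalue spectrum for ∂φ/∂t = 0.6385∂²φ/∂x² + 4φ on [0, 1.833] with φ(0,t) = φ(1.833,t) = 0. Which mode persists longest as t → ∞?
Eigenvalues: λₙ = 0.6385n²π²/1.833² - 4.
First three modes:
  n=1: λ₁ = 0.6385π²/1.833² - 4 ≈ -2.124
  n=2: λ₂ = 2.554π²/1.833² - 4 ≈ 3.502
  n=3: λ₃ = 5.7465π²/1.833² - 4 ≈ 12.88
Since 0.6385π²/1.833² ≈ 1.876 < 4, λ₁ < 0.
The n=1 mode grows fastest (−λₙ is largest for n=1) → dominates.
Asymptotic: φ ~ c₁ sin(πx/1.833) e^{2.124t} (exponential growth at rate −λ₁ ≈ 2.124).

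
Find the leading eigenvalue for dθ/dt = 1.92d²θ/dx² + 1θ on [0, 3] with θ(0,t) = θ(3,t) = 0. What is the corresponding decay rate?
Eigenvalues: λₙ = 1.92n²π²/3² - 1.
First three modes:
  n=1: λ₁ = 1.92π²/3² - 1 ≈ 1.106
  n=2: λ₂ = 7.68π²/3² - 1 ≈ 7.422
  n=3: λ₃ = 17.28π²/3² - 1 ≈ 17.95
Since 1.92π²/3² ≈ 2.106 > 1, all λₙ > 0.
The n=1 mode decays slowest → dominates as t → ∞.
Asymptotic: θ ~ c₁ sin(πx/3) e^{-λ₁t} with decay rate λ₁ ≈ 1.106.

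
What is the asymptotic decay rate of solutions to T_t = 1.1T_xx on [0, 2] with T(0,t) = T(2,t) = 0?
Eigenvalues: λₙ = 1.1n²π²/2².
First three modes:
  n=1: λ₁ = 1.1π²/2² ≈ 2.714
  n=2: λ₂ = 4.4π²/2² ≈ 10.857 (4× faster decay)
  n=3: λ₃ = 9.9π²/2² ≈ 24.427 (9× faster decay)
As t → ∞, higher modes decay exponentially faster. The n=1 mode dominates: T ~ c₁ sin(πx/2) e^{-λ₁t}.
Decay rate: λ₁ = 1.1π²/2² ≈ 2.714.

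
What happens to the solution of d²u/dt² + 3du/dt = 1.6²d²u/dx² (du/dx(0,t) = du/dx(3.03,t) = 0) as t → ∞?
u → constant (steady state). Damping (γ=3) dissipates the nonconstant modes; with Neumann BCs the spatial average obeys M''+γM'=0 and tends to a finite limit.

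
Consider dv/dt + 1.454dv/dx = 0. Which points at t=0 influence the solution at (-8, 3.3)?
A single point: x = -12.7982. The characteristic through (-8, 3.3) is x - 1.454t = const, so x = -8 - 1.454·3.3 = -12.7982.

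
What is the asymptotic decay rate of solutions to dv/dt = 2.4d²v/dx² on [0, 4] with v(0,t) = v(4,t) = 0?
Eigenvalues: λₙ = 2.4n²π²/4².
First three modes:
  n=1: λ₁ = 2.4π²/4² ≈ 1.48
  n=2: λ₂ = 9.6π²/4² ≈ 5.922 (4× faster decay)
  n=3: λ₃ = 21.6π²/4² ≈ 13.324 (9× faster decay)
As t → ∞, higher modes decay exponentially faster. The n=1 mode dominates: v ~ c₁ sin(πx/4) e^{-λ₁t}.
Decay rate: λ₁ = 2.4π²/4² ≈ 1.48.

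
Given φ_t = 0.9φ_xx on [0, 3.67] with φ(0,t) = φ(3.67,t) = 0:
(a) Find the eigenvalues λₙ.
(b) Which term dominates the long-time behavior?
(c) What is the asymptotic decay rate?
Eigenvalues: λₙ = 0.9n²π²/3.67².
First three modes:
  n=1: λ₁ = 0.9π²/3.67² ≈ 0.659
  n=2: λ₂ = 3.6π²/3.67² ≈ 2.638 (4× faster decay)
  n=3: λ₃ = 8.1π²/3.67² ≈ 5.935 (9× faster decay)
As t → ∞, higher modes decay exponentially faster. The n=1 mode dominates: φ ~ c₁ sin(πx/3.67) e^{-λ₁t}.
Decay rate: λ₁ = 0.9π²/3.67² ≈ 0.659.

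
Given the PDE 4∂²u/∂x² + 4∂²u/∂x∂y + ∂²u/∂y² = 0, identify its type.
The second-order coefficients are A = 4, B = 4, C = 1. Since B² - 4AC = 0 = 0, this is a parabolic PDE.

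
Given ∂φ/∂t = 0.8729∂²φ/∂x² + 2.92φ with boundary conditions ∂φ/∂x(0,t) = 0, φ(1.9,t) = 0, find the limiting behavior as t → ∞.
φ grows unboundedly. Reaction dominates diffusion (r=2.92 > κπ²/(4L²)≈0.6); solution grows exponentially.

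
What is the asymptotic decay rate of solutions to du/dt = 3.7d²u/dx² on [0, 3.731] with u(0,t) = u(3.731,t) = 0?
Eigenvalues: λₙ = 3.7n²π²/3.731².
First three modes:
  n=1: λ₁ = 3.7π²/3.731² ≈ 2.623
  n=2: λ₂ = 14.8π²/3.731² ≈ 10.493 (4× faster decay)
  n=3: λ₃ = 33.3π²/3.731² ≈ 23.61 (9× faster decay)
As t → ∞, higher modes decay exponentially faster. The n=1 mode dominates: u ~ c₁ sin(πx/3.731) e^{-λ₁t}.
Decay rate: λ₁ = 3.7π²/3.731² ≈ 2.623.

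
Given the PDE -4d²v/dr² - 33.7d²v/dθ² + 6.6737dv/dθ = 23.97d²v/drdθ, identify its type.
Rewriting in standard form: -4d²v/dr² - 23.97d²v/drdθ - 33.7d²v/dθ² + 6.6737dv/dθ = 0. The second-order coefficients are A = -4, B = -23.97, C = -33.7. Since B² - 4AC = 35.3609 > 0, this is a hyperbolic PDE.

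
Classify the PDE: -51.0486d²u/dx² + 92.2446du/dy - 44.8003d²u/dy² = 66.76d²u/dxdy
Rewriting in standard form: -51.0486d²u/dx² - 66.76d²u/dxdy - 44.8003d²u/dy² + 92.2446du/dy = 0. A = -51.0486, B = -66.76, C = -44.8003. Discriminant B² - 4AC = -4691.07277832. Since -4691.07277832 < 0, elliptic.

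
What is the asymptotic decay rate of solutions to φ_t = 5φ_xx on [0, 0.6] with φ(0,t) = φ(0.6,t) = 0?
Eigenvalues: λₙ = 5n²π²/0.6².
First three modes:
  n=1: λ₁ = 5π²/0.6² ≈ 137.078
  n=2: λ₂ = 20π²/0.6² ≈ 548.311 (4× faster decay)
  n=3: λ₃ = 45π²/0.6² ≈ 1233.701 (9× faster decay)
As t → ∞, higher modes decay exponentially faster. The n=1 mode dominates: φ ~ c₁ sin(πx/0.6) e^{-λ₁t}.
Decay rate: λ₁ = 5π²/0.6² ≈ 137.078.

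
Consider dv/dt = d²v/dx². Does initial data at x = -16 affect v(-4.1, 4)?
Yes, for any finite x. The heat equation has infinite propagation speed, so all initial data affects all points at any t > 0.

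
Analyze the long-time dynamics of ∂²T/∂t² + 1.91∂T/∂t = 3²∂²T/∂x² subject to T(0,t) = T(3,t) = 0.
Long-time behavior: T → 0. Damping (γ=1.91) dissipates energy; oscillations decay exponentially.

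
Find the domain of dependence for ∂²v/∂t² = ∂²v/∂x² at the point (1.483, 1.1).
Domain of dependence: [0.383, 2.583]. Signals travel at speed 1, so data within |x - 1.483| ≤ 1·1.1 = 1.1 can reach the point.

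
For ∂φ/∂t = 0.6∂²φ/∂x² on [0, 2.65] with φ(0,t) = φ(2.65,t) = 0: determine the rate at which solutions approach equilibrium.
Eigenvalues: λₙ = 0.6n²π²/2.65².
First three modes:
  n=1: λ₁ = 0.6π²/2.65² ≈ 0.843
  n=2: λ₂ = 2.4π²/2.65² ≈ 3.373 (4× faster decay)
  n=3: λ₃ = 5.4π²/2.65² ≈ 7.589 (9× faster decay)
As t → ∞, higher modes decay exponentially faster. The n=1 mode dominates: φ ~ c₁ sin(πx/2.65) e^{-λ₁t}.
Decay rate: λ₁ = 0.6π²/2.65² ≈ 0.843.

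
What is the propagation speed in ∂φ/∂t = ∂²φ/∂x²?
Infinite. The heat equation is parabolic, not hyperbolic, so disturbances propagate instantly.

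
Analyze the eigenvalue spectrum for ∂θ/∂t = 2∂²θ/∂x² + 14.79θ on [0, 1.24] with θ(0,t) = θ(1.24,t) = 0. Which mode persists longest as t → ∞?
Eigenvalues: λₙ = 2n²π²/1.24² - 14.79.
First three modes:
  n=1: λ₁ = 2π²/1.24² - 14.79 ≈ -1.952
  n=2: λ₂ = 8π²/1.24² - 14.79 ≈ 36.561
  n=3: λ₃ = 18π²/1.24² - 14.79 ≈ 100.749
Since 2π²/1.24² ≈ 12.838 < 14.79, λ₁ < 0.
The n=1 mode grows fastest (−λₙ is largest for n=1) → dominates.
Asymptotic: θ ~ c₁ sin(πx/1.24) e^{1.952t} (exponential growth at rate −λ₁ ≈ 1.952).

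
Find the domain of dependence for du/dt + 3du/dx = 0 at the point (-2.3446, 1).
A single point: x = -5.3446. The characteristic through (-2.3446, 1) is x - 3t = const, so x = -2.3446 - 3·1 = -5.3446.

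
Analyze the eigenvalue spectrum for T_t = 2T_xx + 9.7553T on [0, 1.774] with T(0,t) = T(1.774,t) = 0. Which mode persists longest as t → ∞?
Eigenvalues: λₙ = 2n²π²/1.774² - 9.7553.
First three modes:
  n=1: λ₁ = 2π²/1.774² - 9.7553 ≈ -3.483
  n=2: λ₂ = 8π²/1.774² - 9.7553 ≈ 15.334
  n=3: λ₃ = 18π²/1.774² - 9.7553 ≈ 46.695
Since 2π²/1.774² ≈ 6.272 < 9.7553, λ₁ < 0.
The n=1 mode grows fastest (−λₙ is largest for n=1) → dominates.
Asymptotic: T ~ c₁ sin(πx/1.774) e^{3.483t} (exponential growth at rate −λ₁ ≈ 3.483).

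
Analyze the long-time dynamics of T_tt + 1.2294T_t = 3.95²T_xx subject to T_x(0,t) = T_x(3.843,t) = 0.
Long-time behavior: T → constant (steady state). Damping (γ=1.2294) dissipates the nonconstant modes; with Neumann BCs the spatial average obeys M''+γM'=0 and tends to a finite limit.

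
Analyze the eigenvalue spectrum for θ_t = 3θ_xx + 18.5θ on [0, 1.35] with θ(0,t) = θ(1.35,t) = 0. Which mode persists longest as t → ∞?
Eigenvalues: λₙ = 3n²π²/1.35² - 18.5.
First three modes:
  n=1: λ₁ = 3π²/1.35² - 18.5 ≈ -2.254
  n=2: λ₂ = 12π²/1.35² - 18.5 ≈ 46.485
  n=3: λ₃ = 27π²/1.35² - 18.5 ≈ 127.716
Since 3π²/1.35² ≈ 16.246 < 18.5, λ₁ < 0.
The n=1 mode grows fastest (−λₙ is largest for n=1) → dominates.
Asymptotic: θ ~ c₁ sin(πx/1.35) e^{2.254t} (exponential growth at rate −λ₁ ≈ 2.254).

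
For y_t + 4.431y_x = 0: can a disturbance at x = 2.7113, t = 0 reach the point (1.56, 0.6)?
No. Only data at x = -1.0986 affects (1.56, 0.6). Advection has one-way propagation along characteristics.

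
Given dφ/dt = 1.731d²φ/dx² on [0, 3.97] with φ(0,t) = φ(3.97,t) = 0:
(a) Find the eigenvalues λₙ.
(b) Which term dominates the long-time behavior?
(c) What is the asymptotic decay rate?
Eigenvalues: λₙ = 1.731n²π²/3.97².
First three modes:
  n=1: λ₁ = 1.731π²/3.97² ≈ 1.084
  n=2: λ₂ = 6.924π²/3.97² ≈ 4.336 (4× faster decay)
  n=3: λ₃ = 15.579π²/3.97² ≈ 9.756 (9× faster decay)
As t → ∞, higher modes decay exponentially faster. The n=1 mode dominates: φ ~ c₁ sin(πx/3.97) e^{-λ₁t}.
Decay rate: λ₁ = 1.731π²/3.97² ≈ 1.084.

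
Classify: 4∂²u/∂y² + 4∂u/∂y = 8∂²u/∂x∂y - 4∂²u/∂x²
Rewriting in standard form: 4∂²u/∂x² - 8∂²u/∂x∂y + 4∂²u/∂y² + 4∂u/∂y = 0. Parabolic (discriminant = 0).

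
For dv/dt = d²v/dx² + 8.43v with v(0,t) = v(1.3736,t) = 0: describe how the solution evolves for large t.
v grows unboundedly. Reaction dominates diffusion (r=8.43 > κπ²/L²≈5.23); solution grows exponentially.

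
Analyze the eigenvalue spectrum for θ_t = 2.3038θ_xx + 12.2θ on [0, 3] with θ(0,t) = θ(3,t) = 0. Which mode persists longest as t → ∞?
Eigenvalues: λₙ = 2.3038n²π²/3² - 12.2.
First three modes:
  n=1: λ₁ = 2.3038π²/3² - 12.2 ≈ -9.674
  n=2: λ₂ = 9.2152π²/3² - 12.2 ≈ -2.094
  n=3: λ₃ = 20.7342π²/3² - 12.2 ≈ 10.538
Since 2.3038π²/3² ≈ 2.526 < 12.2, λ₁ < 0.
The n=1 mode grows fastest (−λₙ is largest for n=1) → dominates.
Asymptotic: θ ~ c₁ sin(πx/3) e^{9.674t} (exponential growth at rate −λ₁ ≈ 9.674).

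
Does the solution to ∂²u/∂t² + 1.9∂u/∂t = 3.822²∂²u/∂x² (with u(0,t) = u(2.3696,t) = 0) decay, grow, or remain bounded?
u → 0. Damping (γ=1.9) dissipates energy; oscillations decay exponentially.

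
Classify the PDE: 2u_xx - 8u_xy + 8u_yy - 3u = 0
A = 2, B = -8, C = 8. Discriminant B² - 4AC = 0. Since 0 = 0, parabolic.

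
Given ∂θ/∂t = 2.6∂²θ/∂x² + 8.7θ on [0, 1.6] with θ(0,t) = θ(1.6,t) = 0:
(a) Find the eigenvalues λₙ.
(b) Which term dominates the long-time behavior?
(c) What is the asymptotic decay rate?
Eigenvalues: λₙ = 2.6n²π²/1.6² - 8.7.
First three modes:
  n=1: λ₁ = 2.6π²/1.6² - 8.7 ≈ 1.324
  n=2: λ₂ = 10.4π²/1.6² - 8.7 ≈ 31.395
  n=3: λ₃ = 23.4π²/1.6² - 8.7 ≈ 81.514
Since 2.6π²/1.6² ≈ 10.024 > 8.7, all λₙ > 0.
The n=1 mode decays slowest → dominates as t → ∞.
Asymptotic: θ ~ c₁ sin(πx/1.6) e^{-λ₁t} with decay rate λ₁ ≈ 1.324.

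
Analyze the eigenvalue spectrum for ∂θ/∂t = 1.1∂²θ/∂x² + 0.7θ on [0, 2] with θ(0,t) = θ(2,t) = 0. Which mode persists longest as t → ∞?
Eigenvalues: λₙ = 1.1n²π²/2² - 0.7.
First three modes:
  n=1: λ₁ = 1.1π²/2² - 0.7 ≈ 2.014
  n=2: λ₂ = 4.4π²/2² - 0.7 ≈ 10.157
  n=3: λ₃ = 9.9π²/2² - 0.7 ≈ 23.727
Since 1.1π²/2² ≈ 2.714 > 0.7, all λₙ > 0.
The n=1 mode decays slowest → dominates as t → ∞.
Asymptotic: θ ~ c₁ sin(πx/2) e^{-λ₁t} with decay rate λ₁ ≈ 2.014.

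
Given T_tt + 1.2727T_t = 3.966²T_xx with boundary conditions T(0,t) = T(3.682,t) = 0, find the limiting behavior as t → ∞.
T → 0. Damping (γ=1.2727) dissipates energy; oscillations decay exponentially.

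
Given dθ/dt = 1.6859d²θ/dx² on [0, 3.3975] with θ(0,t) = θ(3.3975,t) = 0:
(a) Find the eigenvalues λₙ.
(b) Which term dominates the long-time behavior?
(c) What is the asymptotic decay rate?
Eigenvalues: λₙ = 1.6859n²π²/3.3975².
First three modes:
  n=1: λ₁ = 1.6859π²/3.3975² ≈ 1.441
  n=2: λ₂ = 6.7436π²/3.3975² ≈ 5.766 (4× faster decay)
  n=3: λ₃ = 15.1731π²/3.3975² ≈ 12.973 (9× faster decay)
As t → ∞, higher modes decay exponentially faster. The n=1 mode dominates: θ ~ c₁ sin(πx/3.3975) e^{-λ₁t}.
Decay rate: λ₁ = 1.6859π²/3.3975² ≈ 1.441.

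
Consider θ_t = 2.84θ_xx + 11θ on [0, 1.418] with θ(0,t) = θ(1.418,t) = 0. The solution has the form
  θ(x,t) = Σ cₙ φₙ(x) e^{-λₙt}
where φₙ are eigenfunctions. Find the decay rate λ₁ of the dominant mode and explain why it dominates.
Eigenvalues: λₙ = 2.84n²π²/1.418² - 11.
First three modes:
  n=1: λ₁ = 2.84π²/1.418² - 11 ≈ 2.94
  n=2: λ₂ = 11.36π²/1.418² - 11 ≈ 44.76
  n=3: λ₃ = 25.56π²/1.418² - 11 ≈ 114.461
Since 2.84π²/1.418² ≈ 13.94 > 11, all λₙ > 0.
The n=1 mode decays slowest → dominates as t → ∞.
Asymptotic: θ ~ c₁ sin(πx/1.418) e^{-λ₁t} with decay rate λ₁ ≈ 2.94.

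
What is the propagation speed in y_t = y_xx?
Infinite. The heat equation is parabolic, not hyperbolic, so disturbances propagate instantly.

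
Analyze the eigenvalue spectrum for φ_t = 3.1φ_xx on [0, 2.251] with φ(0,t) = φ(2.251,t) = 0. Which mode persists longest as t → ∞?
Eigenvalues: λₙ = 3.1n²π²/2.251².
First three modes:
  n=1: λ₁ = 3.1π²/2.251² ≈ 6.038
  n=2: λ₂ = 12.4π²/2.251² ≈ 24.153 (4× faster decay)
  n=3: λ₃ = 27.9π²/2.251² ≈ 54.344 (9× faster decay)
As t → ∞, higher modes decay exponentially faster. The n=1 mode dominates: φ ~ c₁ sin(πx/2.251) e^{-λ₁t}.
Decay rate: λ₁ = 3.1π²/2.251² ≈ 6.038.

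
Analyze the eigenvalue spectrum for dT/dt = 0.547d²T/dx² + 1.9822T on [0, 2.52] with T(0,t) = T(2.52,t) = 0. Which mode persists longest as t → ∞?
Eigenvalues: λₙ = 0.547n²π²/2.52² - 1.9822.
First three modes:
  n=1: λ₁ = 0.547π²/2.52² - 1.9822 ≈ -1.132
  n=2: λ₂ = 2.188π²/2.52² - 1.9822 ≈ 1.418
  n=3: λ₃ = 4.923π²/2.52² - 1.9822 ≈ 5.669
Since 0.547π²/2.52² ≈ 0.85 < 1.9822, λ₁ < 0.
The n=1 mode grows fastest (−λₙ is largest for n=1) → dominates.
Asymptotic: T ~ c₁ sin(πx/2.52) e^{1.132t} (exponential growth at rate −λ₁ ≈ 1.132).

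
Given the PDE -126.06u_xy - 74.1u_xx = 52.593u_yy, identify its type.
Rewriting in standard form: -74.1u_xx - 126.06u_xy - 52.593u_yy = 0. The second-order coefficients are A = -74.1, B = -126.06, C = -52.593. Since B² - 4AC = 302.5584 > 0, this is a hyperbolic PDE.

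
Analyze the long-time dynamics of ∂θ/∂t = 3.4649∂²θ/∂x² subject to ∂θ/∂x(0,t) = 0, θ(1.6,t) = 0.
Long-time behavior: θ → 0. Heat escapes through the Dirichlet boundary.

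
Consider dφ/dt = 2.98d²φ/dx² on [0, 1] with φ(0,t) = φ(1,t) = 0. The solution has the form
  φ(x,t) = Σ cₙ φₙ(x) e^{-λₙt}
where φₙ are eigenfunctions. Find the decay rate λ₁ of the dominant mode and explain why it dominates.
Eigenvalues: λₙ = 2.98n²π².
First three modes:
  n=1: λ₁ = 2.98π² ≈ 29.411
  n=2: λ₂ = 11.92π² ≈ 117.646 (4× faster decay)
  n=3: λ₃ = 26.82π² ≈ 264.703 (9× faster decay)
As t → ∞, higher modes decay exponentially faster. The n=1 mode dominates: φ ~ c₁ sin(πx) e^{-λ₁t}.
Decay rate: λ₁ = 2.98π² ≈ 29.411.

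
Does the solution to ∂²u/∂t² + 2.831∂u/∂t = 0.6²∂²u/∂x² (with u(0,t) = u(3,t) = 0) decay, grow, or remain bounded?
u → 0. Damping (γ=2.831) dissipates energy; oscillations decay exponentially.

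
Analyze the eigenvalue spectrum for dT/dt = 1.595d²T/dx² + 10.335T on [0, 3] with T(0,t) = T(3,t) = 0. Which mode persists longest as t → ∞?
Eigenvalues: λₙ = 1.595n²π²/3² - 10.335.
First three modes:
  n=1: λ₁ = 1.595π²/3² - 10.335 ≈ -8.586
  n=2: λ₂ = 6.38π²/3² - 10.335 ≈ -3.339
  n=3: λ₃ = 14.355π²/3² - 10.335 ≈ 5.407
Since 1.595π²/3² ≈ 1.749 < 10.335, λ₁ < 0.
The n=1 mode grows fastest (−λₙ is largest for n=1) → dominates.
Asymptotic: T ~ c₁ sin(πx/3) e^{8.586t} (exponential growth at rate −λ₁ ≈ 8.586).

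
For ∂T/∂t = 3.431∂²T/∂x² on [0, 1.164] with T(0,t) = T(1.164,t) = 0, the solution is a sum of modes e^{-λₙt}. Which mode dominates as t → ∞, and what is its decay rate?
Eigenvalues: λₙ = 3.431n²π²/1.164².
First three modes:
  n=1: λ₁ = 3.431π²/1.164² ≈ 24.993
  n=2: λ₂ = 13.724π²/1.164² ≈ 99.971 (4× faster decay)
  n=3: λ₃ = 30.879π²/1.164² ≈ 224.935 (9× faster decay)
As t → ∞, higher modes decay exponentially faster. The n=1 mode dominates: T ~ c₁ sin(πx/1.164) e^{-λ₁t}.
Decay rate: λ₁ = 3.431π²/1.164² ≈ 24.993.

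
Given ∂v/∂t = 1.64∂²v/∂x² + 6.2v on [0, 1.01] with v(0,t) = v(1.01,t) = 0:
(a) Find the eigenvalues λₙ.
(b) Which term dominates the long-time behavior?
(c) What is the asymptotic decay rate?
Eigenvalues: λₙ = 1.64n²π²/1.01² - 6.2.
First three modes:
  n=1: λ₁ = 1.64π²/1.01² - 6.2 ≈ 9.667
  n=2: λ₂ = 6.56π²/1.01² - 6.2 ≈ 57.269
  n=3: λ₃ = 14.76π²/1.01² - 6.2 ≈ 136.605
Since 1.64π²/1.01² ≈ 15.867 > 6.2, all λₙ > 0.
The n=1 mode decays slowest → dominates as t → ∞.
Asymptotic: v ~ c₁ sin(πx/1.01) e^{-λ₁t} with decay rate λ₁ ≈ 9.667.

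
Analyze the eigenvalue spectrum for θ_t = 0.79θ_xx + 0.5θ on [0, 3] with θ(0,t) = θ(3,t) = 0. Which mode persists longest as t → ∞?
Eigenvalues: λₙ = 0.79n²π²/3² - 0.5.
First three modes:
  n=1: λ₁ = 0.79π²/3² - 0.5 ≈ 0.366
  n=2: λ₂ = 3.16π²/3² - 0.5 ≈ 2.965
  n=3: λ₃ = 7.11π²/3² - 0.5 ≈ 7.297
Since 0.79π²/3² ≈ 0.866 > 0.5, all λₙ > 0.
The n=1 mode decays slowest → dominates as t → ∞.
Asymptotic: θ ~ c₁ sin(πx/3) e^{-λ₁t} with decay rate λ₁ ≈ 0.366.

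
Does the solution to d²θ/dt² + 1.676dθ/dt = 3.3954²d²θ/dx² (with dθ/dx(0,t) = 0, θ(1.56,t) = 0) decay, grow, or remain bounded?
θ → 0. Damping (γ=1.676) dissipates energy; oscillations decay exponentially.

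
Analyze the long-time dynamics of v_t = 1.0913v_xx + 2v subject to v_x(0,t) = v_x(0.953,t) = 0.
Long-time behavior: v grows unboundedly. With Neumann BCs the constant mode has diffusion eigenvalue 0, so any r > 0 makes it grow like e^(2t); solution grows exponentially.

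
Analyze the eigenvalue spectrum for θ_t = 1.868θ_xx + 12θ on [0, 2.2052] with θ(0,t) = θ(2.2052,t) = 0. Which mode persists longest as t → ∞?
Eigenvalues: λₙ = 1.868n²π²/2.2052² - 12.
First three modes:
  n=1: λ₁ = 1.868π²/2.2052² - 12 ≈ -8.209
  n=2: λ₂ = 7.472π²/2.2052² - 12 ≈ 3.165
  n=3: λ₃ = 16.812π²/2.2052² - 12 ≈ 22.121
Since 1.868π²/2.2052² ≈ 3.791 < 12, λ₁ < 0.
The n=1 mode grows fastest (−λₙ is largest for n=1) → dominates.
Asymptotic: θ ~ c₁ sin(πx/2.2052) e^{8.209t} (exponential growth at rate −λ₁ ≈ 8.209).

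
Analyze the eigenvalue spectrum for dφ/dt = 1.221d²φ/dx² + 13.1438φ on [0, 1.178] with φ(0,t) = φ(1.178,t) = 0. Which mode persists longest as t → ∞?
Eigenvalues: λₙ = 1.221n²π²/1.178² - 13.1438.
First three modes:
  n=1: λ₁ = 1.221π²/1.178² - 13.1438 ≈ -4.46
  n=2: λ₂ = 4.884π²/1.178² - 13.1438 ≈ 21.593
  n=3: λ₃ = 10.989π²/1.178² - 13.1438 ≈ 65.013
Since 1.221π²/1.178² ≈ 8.684 < 13.1438, λ₁ < 0.
The n=1 mode grows fastest (−λₙ is largest for n=1) → dominates.
Asymptotic: φ ~ c₁ sin(πx/1.178) e^{4.46t} (exponential growth at rate −λ₁ ≈ 4.46).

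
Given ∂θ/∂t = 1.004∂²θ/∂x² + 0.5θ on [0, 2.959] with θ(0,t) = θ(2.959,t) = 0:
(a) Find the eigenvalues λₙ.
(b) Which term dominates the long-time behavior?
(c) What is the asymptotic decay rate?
Eigenvalues: λₙ = 1.004n²π²/2.959² - 0.5.
First three modes:
  n=1: λ₁ = 1.004π²/2.959² - 0.5 ≈ 0.632
  n=2: λ₂ = 4.016π²/2.959² - 0.5 ≈ 4.027
  n=3: λ₃ = 9.036π²/2.959² - 0.5 ≈ 9.686
Since 1.004π²/2.959² ≈ 1.132 > 0.5, all λₙ > 0.
The n=1 mode decays slowest → dominates as t → ∞.
Asymptotic: θ ~ c₁ sin(πx/2.959) e^{-λ₁t} with decay rate λ₁ ≈ 0.632.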